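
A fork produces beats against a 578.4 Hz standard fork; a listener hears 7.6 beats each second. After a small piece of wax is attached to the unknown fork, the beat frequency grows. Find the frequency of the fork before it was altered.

570.8 Hz

|f − 578.4| = 7.6, so the fork was at either 570.8 Hz or 586 Hz.
Loading a fork with wax lowers its frequency; the adjustment lowers the fork's frequency.
The beat rate rose, so the adjustment moved the fork further from 578.4 Hz — it was already below the reference.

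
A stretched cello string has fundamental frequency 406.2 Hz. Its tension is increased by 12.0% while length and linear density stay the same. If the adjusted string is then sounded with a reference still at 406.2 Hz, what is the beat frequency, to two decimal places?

For a string, f ∝ √T, so the new frequency is 406.2·√1.120 = 429.8817 Hz.
f_beat = |429.8817 − 406.2| = 23.68 Hz.

23.68 Hz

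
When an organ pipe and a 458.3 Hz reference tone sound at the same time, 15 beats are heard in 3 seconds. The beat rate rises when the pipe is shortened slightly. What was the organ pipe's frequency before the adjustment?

463.3 Hz

Beat frequency = 15/3 = 5 Hz.
|f − 458.3| = 5, so the organ pipe was at either 453.3 Hz or 463.3 Hz.
A shorter pipe has a higher fundamental; the adjustment raises the organ pipe's frequency.
The beat rate rose, so the adjustment moved the organ pipe further from 458.3 Hz — it was already above the reference.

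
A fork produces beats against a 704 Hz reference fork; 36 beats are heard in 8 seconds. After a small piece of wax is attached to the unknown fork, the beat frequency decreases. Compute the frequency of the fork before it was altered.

708.5 Hz

Beat frequency = 36/8 = 4.5 Hz.
|f − 704| = 4.5, so the fork was at either 699.5 Hz or 708.5 Hz.
Loading a fork with wax lowers its frequency; the adjustment lowers the fork's frequency.
The beat rate fell, so the adjustment moved the fork toward 704 Hz — it must have started above the reference.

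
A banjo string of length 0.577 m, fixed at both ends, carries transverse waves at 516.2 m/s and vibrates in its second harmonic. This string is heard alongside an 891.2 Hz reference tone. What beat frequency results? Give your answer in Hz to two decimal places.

For a string fixed at both ends, f_n = n·v/(2L) = 2·516.2/(2·0.577) = 894.6274 Hz.
f_beat = |894.6274 − 891.2| = 3.43 Hz.

3.43 Hz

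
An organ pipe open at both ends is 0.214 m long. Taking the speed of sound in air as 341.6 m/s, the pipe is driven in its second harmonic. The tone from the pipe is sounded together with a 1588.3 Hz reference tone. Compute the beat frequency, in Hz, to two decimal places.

7.96 Hz

Open pipe: f_n = n·v/(2L) = 2·341.6/(2·0.214) = 1596.2617 Hz.
f_beat = |1596.2617 − 1588.3| = 7.96 Hz.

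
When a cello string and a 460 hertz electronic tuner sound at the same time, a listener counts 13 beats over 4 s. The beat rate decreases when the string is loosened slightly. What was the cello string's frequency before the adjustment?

Beat frequency = 13/4 = 3.25 Hz.
|f − 460| = 3.25, so the cello string was at either 456.75 Hz or 463.25 Hz.
Reducing tension lowers a string's frequency; the adjustment lowers the cello string's frequency.
The beat rate fell, so the adjustment moved the cello string toward 460 Hz — it must have started above the reference.

463.25 Hz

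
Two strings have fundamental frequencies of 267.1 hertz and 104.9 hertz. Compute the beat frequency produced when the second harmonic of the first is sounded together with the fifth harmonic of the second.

Second harmonic of the first: 2·267.1 = 534.2 Hz.
Fifth harmonic of the second: 5·104.9 = 524.5 Hz.
f_beat = |534.2 − 524.5| = 9.7 Hz.

9.7 Hz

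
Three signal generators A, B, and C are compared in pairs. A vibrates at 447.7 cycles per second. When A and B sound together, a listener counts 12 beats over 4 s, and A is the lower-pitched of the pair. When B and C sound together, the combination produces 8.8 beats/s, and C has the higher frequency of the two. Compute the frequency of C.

459.5 Hz

A–B: Beat frequency = 12/4 = 3 Hz.
B is above A, so f_B = 447.7 + 3 = 450.7 Hz.
C is above B, so f_C = 450.7 + 8.8 = 459.5 Hz.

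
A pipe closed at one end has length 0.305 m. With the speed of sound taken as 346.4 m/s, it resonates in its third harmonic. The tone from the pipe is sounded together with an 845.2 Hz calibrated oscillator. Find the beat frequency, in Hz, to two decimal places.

6.60 Hz

Closed pipe (odd harmonics): f_n = n·v/(4L) = 3·346.4/(4·0.305) = 851.8033 Hz.
f_beat = |851.8033 − 845.2| = 6.60 Hz.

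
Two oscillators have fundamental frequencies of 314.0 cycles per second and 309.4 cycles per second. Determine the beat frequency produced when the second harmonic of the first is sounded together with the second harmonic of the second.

9.2 Hz

Second harmonic of the first: 2·314.0 = 628.0 Hz.
Second harmonic of the second: 2·309.4 = 618.8 Hz.
f_beat = |628.0 − 618.8| = 9.2 Hz.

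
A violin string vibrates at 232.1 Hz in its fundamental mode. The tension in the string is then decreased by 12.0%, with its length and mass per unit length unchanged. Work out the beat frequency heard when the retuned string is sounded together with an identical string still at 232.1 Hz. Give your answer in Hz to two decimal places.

For a string, f ∝ √T, so the new frequency is 232.1·√0.880 = 217.7291 Hz.
f_beat = |217.7291 − 232.1| = 14.37 Hz.

14.37 Hz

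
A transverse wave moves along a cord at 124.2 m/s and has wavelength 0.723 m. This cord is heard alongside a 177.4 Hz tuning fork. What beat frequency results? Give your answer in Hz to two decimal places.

Source frequency f = v/λ = 124.2/0.723 = 171.7842 Hz.
f_beat = |171.7842 − 177.4| = 5.62 Hz.

5.62 Hz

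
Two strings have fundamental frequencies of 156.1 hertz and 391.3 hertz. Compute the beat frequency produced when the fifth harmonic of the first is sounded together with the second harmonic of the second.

Fifth harmonic of the first: 5·156.1 = 780.5 Hz.
Second harmonic of the second: 2·391.3 = 782.6 Hz.
f_beat = |780.5 − 782.6| = 2.1 Hz.

2.1 Hz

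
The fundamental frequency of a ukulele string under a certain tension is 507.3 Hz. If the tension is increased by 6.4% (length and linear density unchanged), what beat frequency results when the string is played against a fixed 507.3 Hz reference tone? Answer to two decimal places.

15.98 Hz

For a string, f ∝ √T, so the new frequency is 507.3·√1.064 = 523.2819 Hz.
f_beat = |523.2819 − 507.3| = 15.98 Hz.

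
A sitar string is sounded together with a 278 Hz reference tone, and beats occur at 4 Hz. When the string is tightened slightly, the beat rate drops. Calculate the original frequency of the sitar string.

|f − 278| = 4, so the sitar string was at either 274 Hz or 282 Hz.
Increasing tension raises a string's frequency; the adjustment raises the sitar string's frequency.
The beat rate fell, so the adjustment moved the sitar string toward 278 Hz — it must have started below the reference.

274 Hz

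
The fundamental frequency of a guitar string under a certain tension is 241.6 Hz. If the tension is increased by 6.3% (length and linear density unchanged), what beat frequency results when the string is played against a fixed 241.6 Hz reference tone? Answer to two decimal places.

For a string, f ∝ √T, so the new frequency is 241.6·√1.063 = 249.0942 Hz.
f_beat = |249.0942 − 241.6| = 7.49 Hz.

7.49 Hz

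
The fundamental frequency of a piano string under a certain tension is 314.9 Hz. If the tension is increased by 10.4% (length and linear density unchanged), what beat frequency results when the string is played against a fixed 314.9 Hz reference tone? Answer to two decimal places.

15.97 Hz

For a string, f ∝ √T, so the new frequency is 314.9·√1.104 = 330.8699 Hz.
f_beat = |330.8699 − 314.9| = 15.97 Hz.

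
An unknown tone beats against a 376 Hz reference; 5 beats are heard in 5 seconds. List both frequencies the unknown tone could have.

Beat frequency = 5/5 = 1 Hz.
|f − 376| = 1, so f = 376 ± 1.

375 Hz or 377 Hz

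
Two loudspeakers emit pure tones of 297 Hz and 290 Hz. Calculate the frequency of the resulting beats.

Beats arise from superposition of two nearby frequencies; the beat rate is |f₁ − f₂|.
|297 − 290| = 7 Hz.

7 Hz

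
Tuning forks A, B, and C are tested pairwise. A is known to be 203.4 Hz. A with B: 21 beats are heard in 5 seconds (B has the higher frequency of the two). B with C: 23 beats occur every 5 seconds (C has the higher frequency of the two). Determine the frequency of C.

212.2 Hz

A–B: Beat frequency = 21/5 = 4.2 Hz.
B is above A, so f_B = 203.4 + 4.2 = 207.6 Hz.
B–C: Beat frequency = 23/5 = 4.6 Hz.
C is above B, so f_C = 207.6 + 4.6 = 212.2 Hz.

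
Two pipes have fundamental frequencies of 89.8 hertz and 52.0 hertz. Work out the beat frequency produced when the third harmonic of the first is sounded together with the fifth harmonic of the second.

9.4 Hz

Third harmonic of the first: 3·89.8 = 269.4 Hz.
Fifth harmonic of the second: 5·52.0 = 260.0 Hz.
f_beat = |269.4 − 260.0| = 9.4 Hz.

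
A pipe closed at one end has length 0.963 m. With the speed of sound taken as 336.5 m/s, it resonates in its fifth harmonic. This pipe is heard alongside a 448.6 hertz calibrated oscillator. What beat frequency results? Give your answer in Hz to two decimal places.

11.81 Hz

Closed pipe (odd harmonics): f_n = n·v/(4L) = 5·336.5/(4·0.963) = 436.7861 Hz.
f_beat = |436.7861 − 448.6| = 11.81 Hz.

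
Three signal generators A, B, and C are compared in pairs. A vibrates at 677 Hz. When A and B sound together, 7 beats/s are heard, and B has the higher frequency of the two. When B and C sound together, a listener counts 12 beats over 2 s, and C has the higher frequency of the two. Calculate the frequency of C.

690 Hz

B is above A, so f_B = 677 + 7 = 684 Hz.
B–C: Beat frequency = 12/2 = 6 Hz.
C is above B, so f_C = 684 + 6 = 690 Hz.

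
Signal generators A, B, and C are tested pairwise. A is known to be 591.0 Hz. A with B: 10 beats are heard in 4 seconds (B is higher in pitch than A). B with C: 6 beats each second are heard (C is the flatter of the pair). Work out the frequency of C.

A–B: Beat frequency = 10/4 = 2.5 Hz.
B is above A, so f_B = 591.0 + 2.5 = 593.5 Hz.
C is below B, so f_C = 593.5 − 6 = 587.5 Hz.

587.5 Hz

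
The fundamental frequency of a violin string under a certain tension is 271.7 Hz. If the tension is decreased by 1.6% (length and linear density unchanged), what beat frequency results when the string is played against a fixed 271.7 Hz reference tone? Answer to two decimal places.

For a string, f ∝ √T, so the new frequency is 271.7·√0.984 = 269.5176 Hz.
f_beat = |269.5176 − 271.7| = 2.18 Hz.

2.18 Hz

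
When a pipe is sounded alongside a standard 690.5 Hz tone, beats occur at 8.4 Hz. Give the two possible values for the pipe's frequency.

|f − 690.5| = 8.4, so f = 690.5 ± 8.4.

682.1 Hz or 698.9 Hz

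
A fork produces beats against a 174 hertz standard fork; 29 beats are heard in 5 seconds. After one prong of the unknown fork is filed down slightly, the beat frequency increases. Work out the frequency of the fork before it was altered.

Beat frequency = 29/5 = 5.8 Hz.
|f − 174| = 5.8, so the fork was at either 168.2 Hz or 179.8 Hz.
Filing a prong removes mass and raises the fork's frequency; the adjustment raises the fork's frequency.
The beat rate rose, so the adjustment moved the fork further from 174 Hz — it was already above the reference.

179.8 Hz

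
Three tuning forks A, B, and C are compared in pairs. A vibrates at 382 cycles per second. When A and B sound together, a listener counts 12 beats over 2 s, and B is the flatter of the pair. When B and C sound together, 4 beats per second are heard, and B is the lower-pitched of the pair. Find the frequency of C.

380 Hz

A–B: Beat frequency = 12/2 = 6 Hz.
B is below A, so f_B = 382 − 6 = 376 Hz.
C is above B, so f_C = 376 + 4 = 380 Hz.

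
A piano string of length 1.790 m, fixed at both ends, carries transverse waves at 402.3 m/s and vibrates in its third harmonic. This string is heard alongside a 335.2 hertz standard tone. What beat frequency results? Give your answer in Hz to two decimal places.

For a string fixed at both ends, f_n = n·v/(2L) = 3·402.3/(2·1.790) = 337.1229 Hz.
f_beat = |337.1229 − 335.2| = 1.92 Hz.

1.92 Hz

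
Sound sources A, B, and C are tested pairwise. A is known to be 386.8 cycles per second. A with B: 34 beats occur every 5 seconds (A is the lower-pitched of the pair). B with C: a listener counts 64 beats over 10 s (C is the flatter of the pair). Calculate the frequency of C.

387.2 Hz

A–B: Beat frequency = 34/5 = 6.8 Hz.
B is above A, so f_B = 386.8 + 6.8 = 393.6 Hz.
B–C: Beat frequency = 64/10 = 6.4 Hz.
C is below B, so f_C = 393.6 − 6.4 = 387.2 Hz.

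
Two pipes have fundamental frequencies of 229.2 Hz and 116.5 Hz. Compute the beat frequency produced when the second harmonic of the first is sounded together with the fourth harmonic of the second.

7.6 Hz

Second harmonic of the first: 2·229.2 = 458.4 Hz.
Fourth harmonic of the second: 4·116.5 = 466.0 Hz.
f_beat = |458.4 − 466.0| = 7.6 Hz.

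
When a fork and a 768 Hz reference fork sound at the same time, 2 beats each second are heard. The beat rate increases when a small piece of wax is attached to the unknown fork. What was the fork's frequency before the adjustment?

766 Hz

|f − 768| = 2, so the fork was at either 766 Hz or 770 Hz.
Loading a fork with wax lowers its frequency; the adjustment lowers the fork's frequency.
The beat rate rose, so the adjustment moved the fork further from 768 Hz — it was already below the reference.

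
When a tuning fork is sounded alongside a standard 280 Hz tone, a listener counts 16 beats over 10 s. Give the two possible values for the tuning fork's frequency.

Beat frequency = 16/10 = 1.6 Hz.
|f − 280| = 1.6, so f = 280 ± 1.6.

278.4 Hz or 281.6 Hz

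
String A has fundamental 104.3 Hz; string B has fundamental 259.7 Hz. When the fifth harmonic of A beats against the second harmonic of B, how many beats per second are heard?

2.1 Hz

Fifth harmonic of the first: 5·104.3 = 521.5 Hz.
Second harmonic of the second: 2·259.7 = 519.4 Hz.
f_beat = |521.5 − 519.4| = 2.1 Hz.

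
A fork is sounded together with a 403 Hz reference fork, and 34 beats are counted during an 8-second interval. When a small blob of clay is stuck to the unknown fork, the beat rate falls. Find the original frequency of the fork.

407.25 Hz

Beat frequency = 34/8 = 4.25 Hz.
|f − 403| = 4.25, so the fork was at either 398.75 Hz or 407.25 Hz.
Adding mass to a fork lowers its frequency; the adjustment lowers the fork's frequency.
The beat rate fell, so the adjustment moved the fork toward 403 Hz — it must have started above the reference.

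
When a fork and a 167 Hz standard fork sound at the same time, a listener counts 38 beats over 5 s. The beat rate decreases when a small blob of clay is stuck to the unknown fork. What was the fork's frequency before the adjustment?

Beat frequency = 38/5 = 7.6 Hz.
|f − 167| = 7.6, so the fork was at either 159.4 Hz or 174.6 Hz.
Adding mass to a fork lowers its frequency; the adjustment lowers the fork's frequency.
The beat rate fell, so the adjustment moved the fork toward 167 Hz — it must have started above the reference.

174.6 Hz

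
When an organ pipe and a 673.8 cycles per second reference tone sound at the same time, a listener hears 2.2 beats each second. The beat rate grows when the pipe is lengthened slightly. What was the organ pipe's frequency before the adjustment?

671.6 Hz

|f − 673.8| = 2.2, so the organ pipe was at either 671.6 Hz or 676 Hz.
A longer pipe has a lower fundamental; the adjustment lowers the organ pipe's frequency.
The beat rate rose, so the adjustment moved the organ pipe further from 673.8 Hz — it was already below the reference.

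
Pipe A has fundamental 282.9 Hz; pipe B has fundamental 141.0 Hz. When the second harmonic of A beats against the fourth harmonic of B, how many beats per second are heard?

1.8 Hz

Second harmonic of the first: 2·282.9 = 565.8 Hz.
Fourth harmonic of the second: 4·141.0 = 564.0 Hz.
f_beat = |565.8 − 564.0| = 1.8 Hz.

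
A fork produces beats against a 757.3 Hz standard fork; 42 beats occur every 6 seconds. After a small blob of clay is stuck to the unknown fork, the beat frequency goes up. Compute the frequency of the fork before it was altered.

Beat frequency = 42/6 = 7 Hz.
|f − 757.3| = 7, so the fork was at either 750.3 Hz or 764.3 Hz.
Adding mass to a fork lowers its frequency; the adjustment lowers the fork's frequency.
The beat rate rose, so the adjustment moved the fork further from 757.3 Hz — it was already below the reference.

750.3 Hz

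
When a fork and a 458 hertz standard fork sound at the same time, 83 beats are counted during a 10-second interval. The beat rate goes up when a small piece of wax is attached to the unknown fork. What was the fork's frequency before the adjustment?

449.7 Hz

Beat frequency = 83/10 = 8.3 Hz.
|f − 458| = 8.3, so the fork was at either 449.7 Hz or 466.3 Hz.
Loading a fork with wax lowers its frequency; the adjustment lowers the fork's frequency.
The beat rate rose, so the adjustment moved the fork further from 458 Hz — it was already below the reference.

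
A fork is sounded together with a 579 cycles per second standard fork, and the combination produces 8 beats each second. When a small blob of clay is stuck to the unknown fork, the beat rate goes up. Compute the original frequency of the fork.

571 Hz

|f − 579| = 8, so the fork was at either 571 Hz or 587 Hz.
Adding mass to a fork lowers its frequency; the adjustment lowers the fork's frequency.
The beat rate rose, so the adjustment moved the fork further from 579 Hz — it was already below the reference.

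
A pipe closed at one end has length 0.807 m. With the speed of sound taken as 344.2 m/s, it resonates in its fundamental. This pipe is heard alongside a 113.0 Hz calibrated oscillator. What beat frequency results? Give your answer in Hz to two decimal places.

Closed pipe (odd harmonics): f_n = n·v/(4L) = 1·344.2/(4·0.807) = 106.6295 Hz.
f_beat = |106.6295 − 113.0| = 6.37 Hz.

6.37 Hz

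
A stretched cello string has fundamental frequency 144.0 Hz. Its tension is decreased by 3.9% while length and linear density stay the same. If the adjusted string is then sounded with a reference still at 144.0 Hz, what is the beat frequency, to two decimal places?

2.84 Hz

For a string, f ∝ √T, so the new frequency is 144.0·√0.961 = 141.1641 Hz.
f_beat = |141.1641 − 144.0| = 2.84 Hz.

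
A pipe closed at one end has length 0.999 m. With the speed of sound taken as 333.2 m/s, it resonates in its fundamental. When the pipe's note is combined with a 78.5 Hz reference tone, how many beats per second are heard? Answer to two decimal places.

4.88 Hz

Closed pipe (odd harmonics): f_n = n·v/(4L) = 1·333.2/(4·0.999) = 83.3834 Hz.
f_beat = |83.3834 − 78.5| = 4.88 Hz.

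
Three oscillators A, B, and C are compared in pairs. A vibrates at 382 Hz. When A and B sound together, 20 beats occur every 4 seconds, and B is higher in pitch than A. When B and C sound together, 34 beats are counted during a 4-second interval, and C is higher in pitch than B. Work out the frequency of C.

395.5 Hz

A–B: Beat frequency = 20/4 = 5 Hz.
B is above A, so f_B = 382 + 5 = 387 Hz.
B–C: Beat frequency = 34/4 = 8.5 Hz.
C is above B, so f_C = 387 + 8.5 = 395.5 Hz.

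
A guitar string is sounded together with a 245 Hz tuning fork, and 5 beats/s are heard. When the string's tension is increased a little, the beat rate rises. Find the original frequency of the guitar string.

|f − 245| = 5, so the guitar string was at either 240 Hz or 250 Hz.
Higher tension means higher frequency; the adjustment raises the guitar string's frequency.
The beat rate rose, so the adjustment moved the guitar string further from 245 Hz — it was already above the reference.

250 Hz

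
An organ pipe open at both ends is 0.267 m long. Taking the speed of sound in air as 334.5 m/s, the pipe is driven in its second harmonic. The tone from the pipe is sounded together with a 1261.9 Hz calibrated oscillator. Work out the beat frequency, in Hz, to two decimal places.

Open pipe: f_n = n·v/(2L) = 2·334.5/(2·0.267) = 1252.8090 Hz.
f_beat = |1252.8090 − 1261.9| = 9.09 Hz.

9.09 Hz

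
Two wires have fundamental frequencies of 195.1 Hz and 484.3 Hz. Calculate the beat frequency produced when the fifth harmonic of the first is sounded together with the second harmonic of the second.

6.9 Hz

Fifth harmonic of the first: 5·195.1 = 975.5 Hz.
Second harmonic of the second: 2·484.3 = 968.6 Hz.
f_beat = |975.5 − 968.6| = 6.9 Hz.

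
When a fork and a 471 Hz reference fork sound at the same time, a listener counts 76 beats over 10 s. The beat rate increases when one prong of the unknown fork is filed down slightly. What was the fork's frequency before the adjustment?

478.6 Hz

Beat frequency = 76/10 = 7.6 Hz.
|f − 471| = 7.6, so the fork was at either 463.4 Hz or 478.6 Hz.
Filing a prong removes mass and raises the fork's frequency; the adjustment raises the fork's frequency.
The beat rate rose, so the adjustment moved the fork further from 471 Hz — it was already above the reference.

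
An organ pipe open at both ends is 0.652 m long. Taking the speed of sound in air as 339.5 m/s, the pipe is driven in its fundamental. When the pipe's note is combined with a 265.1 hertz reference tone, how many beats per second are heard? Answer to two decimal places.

4.75 Hz

Open pipe: f_n = n·v/(2L) = 1·339.5/(2·0.652) = 260.3528 Hz.
f_beat = |260.3528 − 265.1| = 4.75 Hz.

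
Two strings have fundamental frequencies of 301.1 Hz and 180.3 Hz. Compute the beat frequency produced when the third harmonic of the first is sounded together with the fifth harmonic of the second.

Third harmonic of the first: 3·301.1 = 903.3 Hz.
Fifth harmonic of the second: 5·180.3 = 901.5 Hz.
f_beat = |903.3 − 901.5| = 1.8 Hz.

1.8 Hz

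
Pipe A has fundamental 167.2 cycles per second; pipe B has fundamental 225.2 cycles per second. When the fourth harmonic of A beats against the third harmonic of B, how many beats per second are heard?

6.8 Hz

Fourth harmonic of the first: 4·167.2 = 668.8 Hz.
Third harmonic of the second: 3·225.2 = 675.6 Hz.
f_beat = |668.8 − 675.6| = 6.8 Hz.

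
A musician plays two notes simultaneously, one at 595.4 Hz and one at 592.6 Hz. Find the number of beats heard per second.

The beat frequency equals the magnitude of the frequency difference.
|595.4 − 592.6| = 2.8 Hz.

2.8 Hz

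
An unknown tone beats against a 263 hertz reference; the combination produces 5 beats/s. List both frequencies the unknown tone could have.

|f − 263| = 5, so f = 263 ± 5.

258 Hz or 268 Hz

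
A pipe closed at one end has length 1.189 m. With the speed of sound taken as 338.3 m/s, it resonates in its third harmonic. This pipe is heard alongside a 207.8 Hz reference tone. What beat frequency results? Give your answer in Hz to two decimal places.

Closed pipe (odd harmonics): f_n = n·v/(4L) = 3·338.3/(4·1.189) = 213.3936 Hz.
f_beat = |213.3936 − 207.8| = 5.59 Hz.

5.59 Hz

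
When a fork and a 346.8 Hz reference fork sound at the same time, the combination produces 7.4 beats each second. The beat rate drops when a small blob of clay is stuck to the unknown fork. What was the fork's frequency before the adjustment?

354.2 Hz

|f − 346.8| = 7.4, so the fork was at either 339.4 Hz or 354.2 Hz.
Adding mass to a fork lowers its frequency; the adjustment lowers the fork's frequency.
The beat rate fell, so the adjustment moved the fork toward 346.8 Hz — it must have started above the reference.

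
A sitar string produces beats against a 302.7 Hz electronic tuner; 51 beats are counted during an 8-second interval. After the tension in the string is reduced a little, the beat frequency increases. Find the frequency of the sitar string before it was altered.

Beat frequency = 51/8 = 6.375 Hz.
|f − 302.7| = 6.375, so the sitar string was at either 296.325 Hz or 309.075 Hz.
Lower tension means lower frequency; the adjustment lowers the sitar string's frequency.
The beat rate rose, so the adjustment moved the sitar string further from 302.7 Hz — it was already below the reference.

296.325 Hz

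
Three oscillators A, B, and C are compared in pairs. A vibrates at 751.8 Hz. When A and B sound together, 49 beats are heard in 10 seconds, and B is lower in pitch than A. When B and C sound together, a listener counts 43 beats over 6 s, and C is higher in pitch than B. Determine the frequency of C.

A–B: Beat frequency = 49/10 = 4.9 Hz.
B is below A, so f_B = 751.8 − 4.9 = 746.9 Hz.
B–C: Beat frequency = 43/6 = 7.1667 Hz.
C is above B, so f_C = 746.9 + 7.1667 = 754.0667 Hz.

754.0667 Hz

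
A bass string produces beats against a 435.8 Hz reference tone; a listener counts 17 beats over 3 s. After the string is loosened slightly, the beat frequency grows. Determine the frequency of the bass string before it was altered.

Beat frequency = 17/3 = 5.6667 Hz.
|f − 435.8| = 5.6667, so the bass string was at either 430.1333 Hz or 441.4667 Hz.
Reducing tension lowers a string's frequency; the adjustment lowers the bass string's frequency.
The beat rate rose, so the adjustment moved the bass string further from 435.8 Hz — it was already below the reference.

430.1333 Hz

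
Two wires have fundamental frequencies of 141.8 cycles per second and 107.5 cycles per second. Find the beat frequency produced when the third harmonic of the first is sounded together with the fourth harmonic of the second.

4.6 Hz

Third harmonic of the first: 3·141.8 = 425.4 Hz.
Fourth harmonic of the second: 4·107.5 = 430.0 Hz.
f_beat = |425.4 − 430.0| = 4.6 Hz.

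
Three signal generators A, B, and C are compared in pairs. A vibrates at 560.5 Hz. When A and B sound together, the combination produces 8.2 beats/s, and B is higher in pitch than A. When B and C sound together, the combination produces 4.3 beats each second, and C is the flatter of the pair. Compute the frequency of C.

B is above A, so f_B = 560.5 + 8.2 = 568.7 Hz.
C is below B, so f_C = 568.7 − 4.3 = 564.4 Hz.

564.4 Hz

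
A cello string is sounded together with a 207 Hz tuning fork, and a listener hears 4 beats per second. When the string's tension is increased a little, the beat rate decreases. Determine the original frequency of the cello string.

|f − 207| = 4, so the cello string was at either 203 Hz or 211 Hz.
Higher tension means higher frequency; the adjustment raises the cello string's frequency.
The beat rate fell, so the adjustment moved the cello string toward 207 Hz — it must have started below the reference.

203 Hz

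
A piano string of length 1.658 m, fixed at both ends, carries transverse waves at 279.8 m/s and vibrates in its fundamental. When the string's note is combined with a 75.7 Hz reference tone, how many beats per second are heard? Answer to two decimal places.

8.68 Hz

For a string fixed at both ends, f_n = n·v/(2L) = 1·279.8/(2·1.658) = 84.3788 Hz.
f_beat = |84.3788 − 75.7| = 8.68 Hz.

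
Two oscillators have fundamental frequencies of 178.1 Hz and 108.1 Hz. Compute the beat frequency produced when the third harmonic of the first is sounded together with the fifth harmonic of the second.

Third harmonic of the first: 3·178.1 = 534.3 Hz.
Fifth harmonic of the second: 5·108.1 = 540.5 Hz.
f_beat = |534.3 − 540.5| = 6.2 Hz.

6.2 Hz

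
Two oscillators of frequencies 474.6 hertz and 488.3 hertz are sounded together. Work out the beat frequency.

Beats arise from superposition of two nearby frequencies; the beat rate is |f₁ − f₂|.
|474.6 − 488.3| = 13.7 Hz.

13.7 Hz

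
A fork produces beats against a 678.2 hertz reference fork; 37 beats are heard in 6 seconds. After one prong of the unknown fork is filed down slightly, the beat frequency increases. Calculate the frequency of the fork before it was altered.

Beat frequency = 37/6 = 6.1667 Hz.
|f − 678.2| = 6.1667, so the fork was at either 672.0333 Hz or 684.3667 Hz.
Filing a prong removes mass and raises the fork's frequency; the adjustment raises the fork's frequency.
The beat rate rose, so the adjustment moved the fork further from 678.2 Hz — it was already above the reference.

684.3667 Hz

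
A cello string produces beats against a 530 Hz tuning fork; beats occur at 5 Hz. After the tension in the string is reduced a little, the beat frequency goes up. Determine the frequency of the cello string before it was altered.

|f − 530| = 5, so the cello string was at either 525 Hz or 535 Hz.
Lower tension means lower frequency; the adjustment lowers the cello string's frequency.
The beat rate rose, so the adjustment moved the cello string further from 530 Hz — it was already below the reference.

525 Hz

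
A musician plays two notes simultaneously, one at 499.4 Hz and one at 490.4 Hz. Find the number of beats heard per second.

9 Hz

f_beat = |f₁ − f₂|.
|499.4 − 490.4| = 9 Hz.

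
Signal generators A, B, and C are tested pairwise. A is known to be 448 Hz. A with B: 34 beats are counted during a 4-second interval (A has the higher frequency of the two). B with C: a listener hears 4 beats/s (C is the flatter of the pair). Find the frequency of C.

A–B: Beat frequency = 34/4 = 8.5 Hz.
B is below A, so f_B = 448 − 8.5 = 439.5 Hz.
C is below B, so f_C = 439.5 − 4 = 435.5 Hz.

435.5 Hz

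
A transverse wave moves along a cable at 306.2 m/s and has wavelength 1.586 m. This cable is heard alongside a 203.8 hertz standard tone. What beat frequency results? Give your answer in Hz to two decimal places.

10.74 Hz

Source frequency f = v/λ = 306.2/1.586 = 193.0643 Hz.
f_beat = |193.0643 − 203.8| = 10.74 Hz.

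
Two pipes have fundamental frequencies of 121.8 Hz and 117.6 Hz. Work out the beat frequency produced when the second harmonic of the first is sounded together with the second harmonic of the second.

8.4 Hz

Second harmonic of the first: 2·121.8 = 243.6 Hz.
Second harmonic of the second: 2·117.6 = 235.2 Hz.
f_beat = |243.6 − 235.2| = 8.4 Hz.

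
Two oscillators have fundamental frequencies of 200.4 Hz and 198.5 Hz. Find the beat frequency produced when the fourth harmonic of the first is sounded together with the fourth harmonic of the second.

7.6 Hz

Fourth harmonic of the first: 4·200.4 = 801.6 Hz.
Fourth harmonic of the second: 4·198.5 = 794.0 Hz.
f_beat = |801.6 − 794.0| = 7.6 Hz.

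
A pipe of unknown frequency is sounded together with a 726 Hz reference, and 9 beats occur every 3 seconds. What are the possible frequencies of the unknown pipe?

723 Hz or 729 Hz

Beat frequency = 9/3 = 3 Hz.
|f − 726| = 3, so f = 726 ± 3.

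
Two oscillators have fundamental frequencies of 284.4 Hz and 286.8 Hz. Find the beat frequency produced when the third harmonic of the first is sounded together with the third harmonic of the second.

Third harmonic of the first: 3·284.4 = 853.2 Hz.
Third harmonic of the second: 3·286.8 = 860.4 Hz.
f_beat = |853.2 − 860.4| = 7.2 Hz.

7.2 Hz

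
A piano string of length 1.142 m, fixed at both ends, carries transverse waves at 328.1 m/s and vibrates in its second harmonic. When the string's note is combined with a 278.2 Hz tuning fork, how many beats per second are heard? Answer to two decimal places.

9.10 Hz

For a string fixed at both ends, f_n = n·v/(2L) = 2·328.1/(2·1.142) = 287.3030 Hz.
f_beat = |287.3030 − 278.2| = 9.10 Hz.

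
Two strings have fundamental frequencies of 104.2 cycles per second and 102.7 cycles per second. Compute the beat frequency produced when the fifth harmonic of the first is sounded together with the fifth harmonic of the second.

7.5 Hz

Fifth harmonic of the first: 5·104.2 = 521.0 Hz.
Fifth harmonic of the second: 5·102.7 = 513.5 Hz.
f_beat = |521.0 − 513.5| = 7.5 Hz.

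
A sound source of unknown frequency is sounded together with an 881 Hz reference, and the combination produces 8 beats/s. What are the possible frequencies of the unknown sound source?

873 Hz or 889 Hz

|f − 881| = 8, so f = 881 ± 8.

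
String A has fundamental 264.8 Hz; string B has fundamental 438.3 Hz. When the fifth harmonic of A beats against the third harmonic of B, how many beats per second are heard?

9.1 Hz

Fifth harmonic of the first: 5·264.8 = 1324.0 Hz.
Third harmonic of the second: 3·438.3 = 1314.9 Hz.
f_beat = |1324.0 − 1314.9| = 9.1 Hz.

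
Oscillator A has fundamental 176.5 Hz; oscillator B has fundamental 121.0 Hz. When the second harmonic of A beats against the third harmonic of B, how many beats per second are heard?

Second harmonic of the first: 2·176.5 = 353.0 Hz.
Third harmonic of the second: 3·121.0 = 363.0 Hz.
f_beat = |353.0 − 363.0| = 10.0 Hz.

10.0 Hz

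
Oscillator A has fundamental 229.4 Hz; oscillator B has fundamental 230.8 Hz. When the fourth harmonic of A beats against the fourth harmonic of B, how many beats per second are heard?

5.6 Hz

Fourth harmonic of the first: 4·229.4 = 917.6 Hz.
Fourth harmonic of the second: 4·230.8 = 923.2 Hz.
f_beat = |917.6 − 923.2| = 5.6 Hz.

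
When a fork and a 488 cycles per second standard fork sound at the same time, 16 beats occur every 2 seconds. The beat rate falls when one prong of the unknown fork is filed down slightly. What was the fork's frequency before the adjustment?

Beat frequency = 16/2 = 8 Hz.
|f − 488| = 8, so the fork was at either 480 Hz or 496 Hz.
Filing a prong removes mass and raises the fork's frequency; the adjustment raises the fork's frequency.
The beat rate fell, so the adjustment moved the fork toward 488 Hz — it must have started below the reference.

480 Hz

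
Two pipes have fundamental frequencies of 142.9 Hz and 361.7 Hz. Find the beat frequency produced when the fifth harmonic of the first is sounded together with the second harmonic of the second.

Fifth harmonic of the first: 5·142.9 = 714.5 Hz.
Second harmonic of the second: 2·361.7 = 723.4 Hz.
f_beat = |714.5 − 723.4| = 8.9 Hz.

8.9 Hz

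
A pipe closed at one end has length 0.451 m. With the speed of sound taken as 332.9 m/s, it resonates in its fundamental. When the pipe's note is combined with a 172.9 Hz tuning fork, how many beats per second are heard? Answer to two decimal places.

Closed pipe (odd harmonics): f_n = n·v/(4L) = 1·332.9/(4·0.451) = 184.5344 Hz.
f_beat = |184.5344 − 172.9| = 11.63 Hz.

11.63 Hz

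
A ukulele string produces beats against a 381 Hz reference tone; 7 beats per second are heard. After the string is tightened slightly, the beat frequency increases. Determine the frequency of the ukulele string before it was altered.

388 Hz

|f − 381| = 7, so the ukulele string was at either 374 Hz or 388 Hz.
Increasing tension raises a string's frequency; the adjustment raises the ukulele string's frequency.
The beat rate rose, so the adjustment moved the ukulele string further from 381 Hz — it was already above the reference.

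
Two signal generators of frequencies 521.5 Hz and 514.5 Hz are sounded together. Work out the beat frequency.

7 Hz

The beat frequency equals the magnitude of the frequency difference.
|521.5 − 514.5| = 7 Hz.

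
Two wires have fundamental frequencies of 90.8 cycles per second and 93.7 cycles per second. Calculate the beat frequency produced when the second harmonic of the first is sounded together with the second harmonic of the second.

5.8 Hz

Second harmonic of the first: 2·90.8 = 181.6 Hz.
Second harmonic of the second: 2·93.7 = 187.4 Hz.
f_beat = |181.6 − 187.4| = 5.8 Hz.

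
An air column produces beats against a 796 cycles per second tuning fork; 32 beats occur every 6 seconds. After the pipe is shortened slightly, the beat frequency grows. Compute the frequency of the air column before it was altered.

801.3333 Hz

Beat frequency = 32/6 = 5.3333 Hz.
|f − 796| = 5.3333, so the air column was at either 790.6667 Hz or 801.3333 Hz.
A shorter pipe has a higher fundamental; the adjustment raises the air column's frequency.
The beat rate rose, so the adjustment moved the air column further from 796 Hz — it was already above the reference.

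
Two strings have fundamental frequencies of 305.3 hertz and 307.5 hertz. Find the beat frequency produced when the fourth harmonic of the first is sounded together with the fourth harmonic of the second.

Fourth harmonic of the first: 4·305.3 = 1221.2 Hz.
Fourth harmonic of the second: 4·307.5 = 1230.0 Hz.
f_beat = |1221.2 − 1230.0| = 8.8 Hz.

8.8 Hz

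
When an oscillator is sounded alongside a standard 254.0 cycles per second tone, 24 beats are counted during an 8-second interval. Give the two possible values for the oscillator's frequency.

Beat frequency = 24/8 = 3 Hz.
|f − 254.0| = 3, so f = 254.0 ± 3.

251 Hz or 257 Hz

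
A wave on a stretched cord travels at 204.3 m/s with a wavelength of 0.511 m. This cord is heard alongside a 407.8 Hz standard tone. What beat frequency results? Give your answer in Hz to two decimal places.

8.00 Hz

Source frequency f = v/λ = 204.3/0.511 = 399.8043 Hz.
f_beat = |399.8043 − 407.8| = 8.00 Hz.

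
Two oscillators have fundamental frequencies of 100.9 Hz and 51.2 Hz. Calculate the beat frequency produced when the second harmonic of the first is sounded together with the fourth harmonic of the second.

3.0 Hz

Second harmonic of the first: 2·100.9 = 201.8 Hz.
Fourth harmonic of the second: 4·51.2 = 204.8 Hz.
f_beat = |201.8 − 204.8| = 3.0 Hz.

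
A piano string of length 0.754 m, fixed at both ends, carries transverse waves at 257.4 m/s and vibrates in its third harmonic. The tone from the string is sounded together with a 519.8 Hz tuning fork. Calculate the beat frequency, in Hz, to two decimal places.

7.73 Hz

For a string fixed at both ends, f_n = n·v/(2L) = 3·257.4/(2·0.754) = 512.0690 Hz.
f_beat = |512.0690 − 519.8| = 7.73 Hz.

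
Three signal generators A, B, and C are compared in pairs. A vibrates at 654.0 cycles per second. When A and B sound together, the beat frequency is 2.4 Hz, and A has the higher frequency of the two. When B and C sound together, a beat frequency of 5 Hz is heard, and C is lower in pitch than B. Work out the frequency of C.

646.6 Hz

B is below A, so f_B = 654.0 − 2.4 = 651.6 Hz.
C is below B, so f_C = 651.6 − 5 = 646.6 Hz.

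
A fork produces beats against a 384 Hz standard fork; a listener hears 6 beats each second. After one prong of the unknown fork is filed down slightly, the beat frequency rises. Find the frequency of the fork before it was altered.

390 Hz

|f − 384| = 6, so the fork was at either 378 Hz or 390 Hz.
Filing a prong removes mass and raises the fork's frequency; the adjustment raises the fork's frequency.
The beat rate rose, so the adjustment moved the fork further from 384 Hz — it was already above the reference.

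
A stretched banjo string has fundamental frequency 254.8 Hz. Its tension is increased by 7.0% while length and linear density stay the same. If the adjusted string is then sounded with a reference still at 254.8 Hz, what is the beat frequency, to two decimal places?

For a string, f ∝ √T, so the new frequency is 254.8·√1.070 = 263.5672 Hz.
f_beat = |263.5672 − 254.8| = 8.77 Hz.

8.77 Hz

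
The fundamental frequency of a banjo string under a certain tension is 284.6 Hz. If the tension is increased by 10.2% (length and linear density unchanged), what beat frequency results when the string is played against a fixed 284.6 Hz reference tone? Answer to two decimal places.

For a string, f ∝ √T, so the new frequency is 284.6·√1.102 = 298.7622 Hz.
f_beat = |298.7622 − 284.6| = 14.16 Hz.

14.16 Hz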